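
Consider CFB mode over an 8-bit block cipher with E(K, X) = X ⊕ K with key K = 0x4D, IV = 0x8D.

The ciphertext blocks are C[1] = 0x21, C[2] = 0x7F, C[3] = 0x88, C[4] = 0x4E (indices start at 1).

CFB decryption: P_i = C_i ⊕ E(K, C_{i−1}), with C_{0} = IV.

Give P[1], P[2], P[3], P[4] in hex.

P[1] = 0xE1, P[2] = 0x13, P[3] = 0xBA, P[4] = 0x8B

P[1]: E(K, 0x8D) = 0xC0; 0x21 ⊕ 0xC0 = 0xE1.
P[2]: E(K, 0x21) = 0x6C; 0x7F ⊕ 0x6C = 0x13.
P[3]: E(K, 0x7F) = 0x32; 0x88 ⊕ 0x32 = 0xBA.
P[4]: E(K, 0x88) = 0xC5; 0x4E ⊕ 0xC5 = 0x8B.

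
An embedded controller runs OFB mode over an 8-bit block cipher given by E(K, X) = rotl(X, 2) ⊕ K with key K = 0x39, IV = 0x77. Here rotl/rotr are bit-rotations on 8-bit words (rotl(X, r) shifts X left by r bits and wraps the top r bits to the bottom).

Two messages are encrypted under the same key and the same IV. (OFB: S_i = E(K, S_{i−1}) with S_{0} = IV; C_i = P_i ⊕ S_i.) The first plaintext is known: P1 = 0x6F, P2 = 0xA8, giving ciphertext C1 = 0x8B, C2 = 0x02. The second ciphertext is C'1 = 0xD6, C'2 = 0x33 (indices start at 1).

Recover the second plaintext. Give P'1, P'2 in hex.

P'1 = 0x32, P'2 = 0x99

In OFB with a reused IV, both messages share the same keystream S_i, so C_i ⊕ C'_i = P_i ⊕ P'_i and thus P'_i = P_i ⊕ C_i ⊕ C'_i.
P'1: 0x6F ⊕ 0x8B ⊕ 0xD6 = 0x32.
P'2: 0xA8 ⊕ 0x02 ⊕ 0x33 = 0x99.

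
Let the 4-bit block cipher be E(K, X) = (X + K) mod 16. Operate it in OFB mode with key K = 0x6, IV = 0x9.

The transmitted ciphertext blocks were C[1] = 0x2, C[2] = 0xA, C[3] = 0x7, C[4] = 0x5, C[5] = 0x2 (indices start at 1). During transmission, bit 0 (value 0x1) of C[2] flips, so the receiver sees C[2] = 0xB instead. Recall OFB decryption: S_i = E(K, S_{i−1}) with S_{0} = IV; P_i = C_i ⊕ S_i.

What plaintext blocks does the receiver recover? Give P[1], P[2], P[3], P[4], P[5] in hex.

Only C[2] changed, to 0xB. In OFB, a change in C_i flips the same bit in P_i only; the keystream is unaffected. Decrypting the received ciphertext:
P[1]: S = E(K, 0x9) = 0xF; 0x2 ⊕ 0xF = 0xD.
P[2]: S = E(K, 0xF) = 0x5; 0xB ⊕ 0x5 = 0xE.
P[3]: S = E(K, 0x5) = 0xB; 0x7 ⊕ 0xB = 0xC.
P[4]: S = E(K, 0xB) = 0x1; 0x5 ⊕ 0x1 = 0x4.
P[5]: S = E(K, 0x1) = 0x7; 0x2 ⊕ 0x7 = 0x5.
Blocks that differ from the original plaintext: P[2].

P[1] = 0xD, P[2] = 0xE, P[3] = 0xC, P[4] = 0x4, P[5] = 0x5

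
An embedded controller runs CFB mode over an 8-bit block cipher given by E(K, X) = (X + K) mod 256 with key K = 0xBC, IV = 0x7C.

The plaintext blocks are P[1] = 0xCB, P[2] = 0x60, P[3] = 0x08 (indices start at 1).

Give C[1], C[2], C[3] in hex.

CFB encryption: C_i = P_i ⊕ E(K, C_{i−1}), with C_{0} = IV.
C[1]: E(K, 0x7C) = 0x38; 0xCB ⊕ 0x38 = 0xF3.
C[2]: E(K, 0xF3) = 0xAF; 0x60 ⊕ 0xAF = 0xCF.
C[3]: E(K, 0xCF) = 0x8B; 0x08 ⊕ 0x8B = 0x83.

C[1] = 0xF3, C[2] = 0xCF, C[3] = 0x83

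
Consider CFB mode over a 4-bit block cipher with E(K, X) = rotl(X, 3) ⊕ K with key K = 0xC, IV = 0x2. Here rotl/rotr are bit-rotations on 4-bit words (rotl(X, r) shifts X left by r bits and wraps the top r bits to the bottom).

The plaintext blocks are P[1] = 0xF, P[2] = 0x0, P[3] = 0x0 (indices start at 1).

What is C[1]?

C[1] = 0x2

CFB encryption: C_i = P_i ⊕ E(K, C_{i−1}), with C_{0} = IV.
C[1]: E(K, 0x2) = 0xD; 0xF ⊕ 0xD = 0x2.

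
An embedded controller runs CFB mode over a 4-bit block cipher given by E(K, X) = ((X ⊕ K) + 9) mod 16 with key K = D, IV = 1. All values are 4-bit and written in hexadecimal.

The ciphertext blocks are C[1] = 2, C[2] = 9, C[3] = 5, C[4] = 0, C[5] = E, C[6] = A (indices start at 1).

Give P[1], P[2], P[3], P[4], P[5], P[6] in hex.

CFB decryption: P_i = C_i ⊕ E(K, C_{i−1}), with C_{0} = IV.
P[1]: E(K, 1) = 5; 2 ⊕ 5 = 7.
P[2]: E(K, 2) = 8; 9 ⊕ 8 = 1.
P[3]: E(K, 9) = D; 5 ⊕ D = 8.
P[4]: E(K, 5) = 1; 0 ⊕ 1 = 1.
P[5]: E(K, 0) = 6; E ⊕ 6 = 8.
P[6]: E(K, E) = C; A ⊕ C = 6.

P[1] = 7, P[2] = 1, P[3] = 8, P[4] = 1, P[5] = 8, P[6] = 6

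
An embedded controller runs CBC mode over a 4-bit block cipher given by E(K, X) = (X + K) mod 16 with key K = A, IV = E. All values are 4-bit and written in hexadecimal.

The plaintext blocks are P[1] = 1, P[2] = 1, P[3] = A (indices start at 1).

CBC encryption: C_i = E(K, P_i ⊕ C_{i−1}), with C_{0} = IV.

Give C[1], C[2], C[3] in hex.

C[1]: P[1] ⊕ E = F; E(K, F) = 9.
C[2]: P[2] ⊕ 9 = 8; E(K, 8) = 2.
C[3]: P[3] ⊕ 2 = 8; E(K, 8) = 2.

C[1] = 9, C[2] = 2, C[3] = 2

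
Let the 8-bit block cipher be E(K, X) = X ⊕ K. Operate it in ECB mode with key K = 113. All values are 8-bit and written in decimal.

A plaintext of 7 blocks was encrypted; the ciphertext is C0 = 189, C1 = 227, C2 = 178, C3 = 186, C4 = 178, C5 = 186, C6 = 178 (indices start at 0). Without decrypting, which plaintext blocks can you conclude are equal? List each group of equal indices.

P2 = P4 = P6; P3 = P5

ECB encrypts each block independently with the same key, so equal ciphertext blocks imply equal plaintext blocks.
C2 = C4 = C6 = 178, so P2 = P4 = P6.
C3 = C5 = 186, so P3 = P5.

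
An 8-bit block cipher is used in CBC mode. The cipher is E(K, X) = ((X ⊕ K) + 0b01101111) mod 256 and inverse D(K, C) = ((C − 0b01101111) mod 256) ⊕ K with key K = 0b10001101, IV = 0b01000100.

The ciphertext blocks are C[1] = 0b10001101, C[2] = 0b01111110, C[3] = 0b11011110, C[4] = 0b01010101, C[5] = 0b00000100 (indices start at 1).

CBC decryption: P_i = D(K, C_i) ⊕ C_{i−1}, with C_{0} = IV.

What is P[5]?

P[5]: D(K, 0b00000100) = 0b00011000; 0b00011000 ⊕ 0b01010101 = 0b01001101.

P[5] = 0b01001101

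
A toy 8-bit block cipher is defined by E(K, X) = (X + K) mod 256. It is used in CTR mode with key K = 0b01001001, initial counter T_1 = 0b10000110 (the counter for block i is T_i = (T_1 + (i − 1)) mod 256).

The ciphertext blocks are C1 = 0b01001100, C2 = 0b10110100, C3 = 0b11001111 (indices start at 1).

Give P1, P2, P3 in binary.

CTR decryption: S_i = E(K, T_i) where T_i is the counter for block i; P_i = C_i ⊕ S_i.
P1: T = 0b10000110, S = E(K, T) = 0b11001111; 0b01001100 ⊕ 0b11001111 = 0b10000011.
P2: T = 0b10000111, S = E(K, T) = 0b11010000; 0b10110100 ⊕ 0b11010000 = 0b01100100.
P3: T = 0b10001000, S = E(K, T) = 0b11010001; 0b11001111 ⊕ 0b11010001 = 0b00011110.

P1 = 0b10000011, P2 = 0b01100100, P3 = 0b00011110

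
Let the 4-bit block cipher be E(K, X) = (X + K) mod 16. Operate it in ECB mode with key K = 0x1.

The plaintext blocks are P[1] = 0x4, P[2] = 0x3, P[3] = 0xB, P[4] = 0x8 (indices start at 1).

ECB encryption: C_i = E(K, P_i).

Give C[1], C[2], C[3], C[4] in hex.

C[1] = 0x5, C[2] = 0x4, C[3] = 0xC, C[4] = 0x9

C[1]: E(K, 0x4) = 0x5.
C[2]: E(K, 0x3) = 0x4.
C[3]: E(K, 0xB) = 0xC.
C[4]: E(K, 0x8) = 0x9.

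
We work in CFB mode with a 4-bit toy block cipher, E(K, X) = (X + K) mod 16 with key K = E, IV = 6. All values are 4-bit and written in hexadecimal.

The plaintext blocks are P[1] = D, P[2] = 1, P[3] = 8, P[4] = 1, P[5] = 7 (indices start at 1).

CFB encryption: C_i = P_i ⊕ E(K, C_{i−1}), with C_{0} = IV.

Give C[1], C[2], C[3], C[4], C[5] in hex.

C[1]: E(K, 6) = 4; D ⊕ 4 = 9.
C[2]: E(K, 9) = 7; 1 ⊕ 7 = 6.
C[3]: E(K, 6) = 4; 8 ⊕ 4 = C.
C[4]: E(K, C) = A; 1 ⊕ A = B.
C[5]: E(K, B) = 9; 7 ⊕ 9 = E.

C[1] = 9, C[2] = 6, C[3] = C, C[4] = B, C[5] = E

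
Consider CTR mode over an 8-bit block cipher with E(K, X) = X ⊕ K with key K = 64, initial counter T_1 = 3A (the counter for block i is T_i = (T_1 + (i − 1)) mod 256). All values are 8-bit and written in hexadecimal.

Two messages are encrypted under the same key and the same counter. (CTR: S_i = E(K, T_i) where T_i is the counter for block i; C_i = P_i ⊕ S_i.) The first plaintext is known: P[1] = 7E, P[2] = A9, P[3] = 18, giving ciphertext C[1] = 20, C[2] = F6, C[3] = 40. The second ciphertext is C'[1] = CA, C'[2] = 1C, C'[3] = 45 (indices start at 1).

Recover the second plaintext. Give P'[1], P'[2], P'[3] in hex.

In CTR with a reused counter, both messages share the same keystream S_i, so C_i ⊕ C'_i = P_i ⊕ P'_i and thus P'_i = P_i ⊕ C_i ⊕ C'_i.
P'[1]: 7E ⊕ 20 ⊕ CA = 94.
P'[2]: A9 ⊕ F6 ⊕ 1C = 43.
P'[3]: 18 ⊕ 40 ⊕ 45 = 1D.

P'[1] = 94, P'[2] = 43, P'[3] = 1D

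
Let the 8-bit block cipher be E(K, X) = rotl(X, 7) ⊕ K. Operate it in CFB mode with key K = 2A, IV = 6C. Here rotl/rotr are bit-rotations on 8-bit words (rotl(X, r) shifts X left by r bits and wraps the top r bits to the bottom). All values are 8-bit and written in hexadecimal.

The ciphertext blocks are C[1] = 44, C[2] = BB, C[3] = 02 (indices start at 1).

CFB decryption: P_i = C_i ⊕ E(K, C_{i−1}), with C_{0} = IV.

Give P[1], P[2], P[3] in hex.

P[1]: E(K, 6C) = 1C; 44 ⊕ 1C = 58.
P[2]: E(K, 44) = 08; BB ⊕ 08 = B3.
P[3]: E(K, BB) = F7; 02 ⊕ F7 = F5.

P[1] = 58, P[2] = B3, P[3] = F5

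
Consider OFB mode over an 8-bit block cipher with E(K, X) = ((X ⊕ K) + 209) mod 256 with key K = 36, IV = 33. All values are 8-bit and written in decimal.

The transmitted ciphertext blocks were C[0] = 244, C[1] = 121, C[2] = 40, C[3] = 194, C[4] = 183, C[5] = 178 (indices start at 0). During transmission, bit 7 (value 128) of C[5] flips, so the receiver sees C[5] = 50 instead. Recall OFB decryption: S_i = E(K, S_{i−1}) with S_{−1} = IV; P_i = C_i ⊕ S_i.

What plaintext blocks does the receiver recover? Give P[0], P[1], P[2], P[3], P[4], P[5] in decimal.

Only C[5] changed, to 50. In OFB, a change in C_i flips the same bit in P_i only; the keystream is unaffected. Decrypting the received ciphertext:
P[0]: S = E(K, 33) = 214; 244 ⊕ 214 = 34.
P[1]: S = E(K, 214) = 195; 121 ⊕ 195 = 186.
P[2]: S = E(K, 195) = 184; 40 ⊕ 184 = 144.
P[3]: S = E(K, 184) = 109; 194 ⊕ 109 = 175.
P[4]: S = E(K, 109) = 26; 183 ⊕ 26 = 173.
P[5]: S = E(K, 26) = 15; 50 ⊕ 15 = 61.
Blocks that differ from the original plaintext: P[5].

P[0] = 34, P[1] = 186, P[2] = 144, P[3] = 175, P[4] = 173, P[5] = 61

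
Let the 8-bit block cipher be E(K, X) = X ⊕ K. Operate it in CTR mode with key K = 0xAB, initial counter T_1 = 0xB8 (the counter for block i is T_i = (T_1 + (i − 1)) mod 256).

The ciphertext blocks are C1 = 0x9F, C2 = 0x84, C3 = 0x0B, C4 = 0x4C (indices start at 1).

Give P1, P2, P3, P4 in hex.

P1 = 0x8C, P2 = 0x96, P3 = 0x1A, P4 = 0x5C

CTR decryption: S_i = E(K, T_i) where T_i is the counter for block i; P_i = C_i ⊕ S_i.
P1: T = 0xB8, S = E(K, T) = 0x13; 0x9F ⊕ 0x13 = 0x8C.
P2: T = 0xB9, S = E(K, T) = 0x12; 0x84 ⊕ 0x12 = 0x96.
P3: T = 0xBA, S = E(K, T) = 0x11; 0x0B ⊕ 0x11 = 0x1A.
P4: T = 0xBB, S = E(K, T) = 0x10; 0x4C ⊕ 0x10 = 0x5C.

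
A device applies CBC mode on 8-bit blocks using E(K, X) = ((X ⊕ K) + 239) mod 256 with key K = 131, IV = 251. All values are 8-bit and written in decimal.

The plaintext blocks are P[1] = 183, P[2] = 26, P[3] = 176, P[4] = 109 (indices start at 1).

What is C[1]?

CBC encryption: C_i = E(K, P_i ⊕ C_{i−1}), with C_{0} = IV.
C[1]: P[1] ⊕ 251 = 76; E(K, 76) = 190.

C[1] = 190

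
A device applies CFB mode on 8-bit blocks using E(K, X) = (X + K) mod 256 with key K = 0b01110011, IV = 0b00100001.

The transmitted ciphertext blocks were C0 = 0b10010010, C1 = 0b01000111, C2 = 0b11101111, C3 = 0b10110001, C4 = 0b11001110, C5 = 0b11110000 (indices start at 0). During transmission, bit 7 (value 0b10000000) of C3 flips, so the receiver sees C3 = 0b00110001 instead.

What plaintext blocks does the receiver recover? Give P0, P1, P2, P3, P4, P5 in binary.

CFB decryption: P_i = C_i ⊕ E(K, C_{i−1}), with C_{−1} = IV.
Only C3 changed, to 0b00110001. In CFB, a change in C_i flips the same bit in P_i and garbles P_{i+1}. Decrypting the received ciphertext:
P0: E(K, 0b00100001) = 0b10010100; 0b10010010 ⊕ 0b10010100 = 0b00000110.
P1: E(K, 0b10010010) = 0b00000101; 0b01000111 ⊕ 0b00000101 = 0b01000010.
P2: E(K, 0b01000111) = 0b10111010; 0b11101111 ⊕ 0b10111010 = 0b01010101.
P3: E(K, 0b11101111) = 0b01100010; 0b00110001 ⊕ 0b01100010 = 0b01010011.
P4: E(K, 0b00110001) = 0b10100100; 0b11001110 ⊕ 0b10100100 = 0b01101010.
P5: E(K, 0b11001110) = 0b01000001; 0b11110000 ⊕ 0b01000001 = 0b10110001.
Blocks that differ from the original plaintext: P3, P4.

P0 = 0b00000110, P1 = 0b01000010, P2 = 0b01010101, P3 = 0b01010011, P4 = 0b01101010, P5 = 0b10110001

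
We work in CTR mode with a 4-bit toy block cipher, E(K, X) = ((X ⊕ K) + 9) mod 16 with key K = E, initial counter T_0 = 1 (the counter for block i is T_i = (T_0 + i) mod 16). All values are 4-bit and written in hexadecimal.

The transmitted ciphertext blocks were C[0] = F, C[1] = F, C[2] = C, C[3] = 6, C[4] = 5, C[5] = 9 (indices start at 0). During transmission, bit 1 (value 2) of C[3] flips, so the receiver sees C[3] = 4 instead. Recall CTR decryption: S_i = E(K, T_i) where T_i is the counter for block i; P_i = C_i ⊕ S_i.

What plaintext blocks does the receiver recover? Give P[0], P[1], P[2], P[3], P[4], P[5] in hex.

P[0] = 7, P[1] = A, P[2] = A, P[3] = 7, P[4] = 1, P[5] = 8

Only C[3] changed, to 4. In CTR, a change in C_i flips the same bit in P_i only; the keystream is unaffected. Decrypting the received ciphertext:
P[0]: T = 1, S = E(K, T) = 8; F ⊕ 8 = 7.
P[1]: T = 2, S = E(K, T) = 5; F ⊕ 5 = A.
P[2]: T = 3, S = E(K, T) = 6; C ⊕ 6 = A.
P[3]: T = 4, S = E(K, T) = 3; 4 ⊕ 3 = 7.
P[4]: T = 5, S = E(K, T) = 4; 5 ⊕ 4 = 1.
P[5]: T = 6, S = E(K, T) = 1; 9 ⊕ 1 = 8.
Blocks that differ from the original plaintext: P[3].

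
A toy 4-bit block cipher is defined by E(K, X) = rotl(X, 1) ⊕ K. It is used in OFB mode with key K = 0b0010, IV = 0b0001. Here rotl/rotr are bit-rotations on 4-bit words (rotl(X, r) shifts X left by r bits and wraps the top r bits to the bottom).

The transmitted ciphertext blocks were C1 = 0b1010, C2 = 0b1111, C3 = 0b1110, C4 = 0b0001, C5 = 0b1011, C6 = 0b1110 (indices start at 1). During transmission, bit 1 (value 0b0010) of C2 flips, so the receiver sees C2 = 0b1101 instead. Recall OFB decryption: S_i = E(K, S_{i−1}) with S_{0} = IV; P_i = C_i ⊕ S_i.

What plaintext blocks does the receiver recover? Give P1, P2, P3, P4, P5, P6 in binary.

P1 = 0b1010, P2 = 0b1111, P3 = 0b1000, P4 = 0b1111, P5 = 0b0100, P6 = 0b0011

Only C2 changed, to 0b1101. In OFB, a change in C_i flips the same bit in P_i only; the keystream is unaffected. Decrypting the received ciphertext:
P1: S = E(K, 0b0001) = 0b0000; 0b1010 ⊕ 0b0000 = 0b1010.
P2: S = E(K, 0b0000) = 0b0010; 0b1101 ⊕ 0b0010 = 0b1111.
P3: S = E(K, 0b0010) = 0b0110; 0b1110 ⊕ 0b0110 = 0b1000.
P4: S = E(K, 0b0110) = 0b1110; 0b0001 ⊕ 0b1110 = 0b1111.
P5: S = E(K, 0b1110) = 0b1111; 0b1011 ⊕ 0b1111 = 0b0100.
P6: S = E(K, 0b1111) = 0b1101; 0b1110 ⊕ 0b1101 = 0b0011.
Blocks that differ from the original plaintext: P2.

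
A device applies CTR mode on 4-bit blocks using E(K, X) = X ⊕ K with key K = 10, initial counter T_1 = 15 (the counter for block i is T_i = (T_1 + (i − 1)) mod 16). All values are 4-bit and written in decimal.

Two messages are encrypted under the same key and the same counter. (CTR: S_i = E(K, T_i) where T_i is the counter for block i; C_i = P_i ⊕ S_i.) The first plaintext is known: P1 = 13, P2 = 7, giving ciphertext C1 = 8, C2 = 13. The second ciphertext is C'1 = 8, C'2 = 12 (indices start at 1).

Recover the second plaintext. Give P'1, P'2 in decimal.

P'1 = 13, P'2 = 6

In CTR with a reused counter, both messages share the same keystream S_i, so C_i ⊕ C'_i = P_i ⊕ P'_i and thus P'_i = P_i ⊕ C_i ⊕ C'_i.
P'1: 13 ⊕ 8 ⊕ 8 = 13.
P'2: 7 ⊕ 13 ⊕ 12 = 6.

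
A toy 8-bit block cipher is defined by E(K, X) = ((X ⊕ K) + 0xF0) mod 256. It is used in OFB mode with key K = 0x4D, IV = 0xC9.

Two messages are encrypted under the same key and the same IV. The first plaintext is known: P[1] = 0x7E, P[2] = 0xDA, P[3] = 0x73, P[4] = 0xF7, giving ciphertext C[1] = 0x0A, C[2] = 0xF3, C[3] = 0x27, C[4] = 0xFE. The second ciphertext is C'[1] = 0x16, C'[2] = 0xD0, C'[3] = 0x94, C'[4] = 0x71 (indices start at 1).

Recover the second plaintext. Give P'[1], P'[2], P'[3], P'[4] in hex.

In OFB with a reused IV, both messages share the same keystream S_i, so C_i ⊕ C'_i = P_i ⊕ P'_i and thus P'_i = P_i ⊕ C_i ⊕ C'_i.
P'[1]: 0x7E ⊕ 0x0A ⊕ 0x16 = 0x62.
P'[2]: 0xDA ⊕ 0xF3 ⊕ 0xD0 = 0xF9.
P'[3]: 0x73 ⊕ 0x27 ⊕ 0x94 = 0xC0.
P'[4]: 0xF7 ⊕ 0xFE ⊕ 0x71 = 0x78.

P'[1] = 0x62, P'[2] = 0xF9, P'[3] = 0xC0, P'[4] = 0x78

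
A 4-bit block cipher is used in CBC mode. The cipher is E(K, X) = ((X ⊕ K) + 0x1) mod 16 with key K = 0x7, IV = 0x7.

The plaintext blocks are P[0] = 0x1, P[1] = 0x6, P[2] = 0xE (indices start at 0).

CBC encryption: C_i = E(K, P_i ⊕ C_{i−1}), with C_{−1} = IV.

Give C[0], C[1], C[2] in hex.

C[0] = 0x2, C[1] = 0x4, C[2] = 0xE

C[0]: P[0] ⊕ 0x7 = 0x6; E(K, 0x6) = 0x2.
C[1]: P[1] ⊕ 0x2 = 0x4; E(K, 0x4) = 0x4.
C[2]: P[2] ⊕ 0x4 = 0xA; E(K, 0xA) = 0xE.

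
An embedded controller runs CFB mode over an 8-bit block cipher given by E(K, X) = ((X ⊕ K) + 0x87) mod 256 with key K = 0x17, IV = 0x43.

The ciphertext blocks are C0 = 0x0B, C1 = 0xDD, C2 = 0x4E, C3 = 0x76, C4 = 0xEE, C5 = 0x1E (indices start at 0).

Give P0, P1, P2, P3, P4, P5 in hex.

CFB decryption: P_i = C_i ⊕ E(K, C_{i−1}), with C_{−1} = IV.
P0: E(K, 0x43) = 0xDB; 0x0B ⊕ 0xDB = 0xD0.
P1: E(K, 0x0B) = 0xA3; 0xDD ⊕ 0xA3 = 0x7E.
P2: E(K, 0xDD) = 0x51; 0x4E ⊕ 0x51 = 0x1F.
P3: E(K, 0x4E) = 0xE0; 0x76 ⊕ 0xE0 = 0x96.
P4: E(K, 0x76) = 0xE8; 0xEE ⊕ 0xE8 = 0x06.
P5: E(K, 0xEE) = 0x80; 0x1E ⊕ 0x80 = 0x9E.

P0 = 0xD0, P1 = 0x7E, P2 = 0x1F, P3 = 0x96, P4 = 0x06, P5 = 0x9E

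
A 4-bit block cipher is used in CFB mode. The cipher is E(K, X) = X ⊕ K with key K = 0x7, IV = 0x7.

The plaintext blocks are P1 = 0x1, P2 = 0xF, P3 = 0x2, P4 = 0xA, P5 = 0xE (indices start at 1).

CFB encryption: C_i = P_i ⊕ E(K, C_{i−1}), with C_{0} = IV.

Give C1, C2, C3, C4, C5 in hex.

C1: E(K, 0x7) = 0x0; 0x1 ⊕ 0x0 = 0x1.
C2: E(K, 0x1) = 0x6; 0xF ⊕ 0x6 = 0x9.
C3: E(K, 0x9) = 0xE; 0x2 ⊕ 0xE = 0xC.
C4: E(K, 0xC) = 0xB; 0xA ⊕ 0xB = 0x1.
C5: E(K, 0x1) = 0x6; 0xE ⊕ 0x6 = 0x8.

C1 = 0x1, C2 = 0x9, C3 = 0xC, C4 = 0x1, C5 = 0x8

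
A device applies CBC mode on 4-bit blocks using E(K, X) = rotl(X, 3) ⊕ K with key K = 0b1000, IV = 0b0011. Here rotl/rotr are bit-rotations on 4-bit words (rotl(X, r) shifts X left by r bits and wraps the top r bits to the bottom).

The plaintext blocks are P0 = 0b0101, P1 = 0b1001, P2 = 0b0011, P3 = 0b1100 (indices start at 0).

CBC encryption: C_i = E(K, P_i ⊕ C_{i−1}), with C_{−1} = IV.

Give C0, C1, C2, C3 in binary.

C0: P0 ⊕ 0b0011 = 0b0110; E(K, 0b0110) = 0b1011.
C1: P1 ⊕ 0b1011 = 0b0010; E(K, 0b0010) = 0b1001.
C2: P2 ⊕ 0b1001 = 0b1010; E(K, 0b1010) = 0b1101.
C3: P3 ⊕ 0b1101 = 0b0001; E(K, 0b0001) = 0b0000.

C0 = 0b1011, C1 = 0b1001, C2 = 0b1101, C3 = 0b0000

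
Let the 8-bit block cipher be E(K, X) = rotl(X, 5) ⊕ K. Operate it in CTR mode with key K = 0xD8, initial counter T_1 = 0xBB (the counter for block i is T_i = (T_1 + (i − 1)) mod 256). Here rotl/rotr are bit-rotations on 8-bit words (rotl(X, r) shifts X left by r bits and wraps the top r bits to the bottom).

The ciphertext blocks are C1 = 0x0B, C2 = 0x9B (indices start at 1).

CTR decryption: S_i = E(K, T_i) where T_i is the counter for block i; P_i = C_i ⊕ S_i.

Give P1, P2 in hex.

P1 = 0xA4, P2 = 0xD4

P1: T = 0xBB, S = E(K, T) = 0xAF; 0x0B ⊕ 0xAF = 0xA4.
P2: T = 0xBC, S = E(K, T) = 0x4F; 0x9B ⊕ 0x4F = 0xD4.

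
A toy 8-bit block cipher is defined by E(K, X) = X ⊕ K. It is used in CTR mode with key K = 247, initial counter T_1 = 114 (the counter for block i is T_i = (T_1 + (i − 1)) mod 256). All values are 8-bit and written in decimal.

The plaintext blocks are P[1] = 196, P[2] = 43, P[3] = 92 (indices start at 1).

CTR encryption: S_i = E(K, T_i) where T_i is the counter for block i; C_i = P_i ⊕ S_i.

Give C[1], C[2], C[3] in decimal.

C[1]: T = 114, S = E(K, T) = 133; 196 ⊕ 133 = 65.
C[2]: T = 115, S = E(K, T) = 132; 43 ⊕ 132 = 175.
C[3]: T = 116, S = E(K, T) = 131; 92 ⊕ 131 = 223.

C[1] = 65, C[2] = 175, C[3] = 223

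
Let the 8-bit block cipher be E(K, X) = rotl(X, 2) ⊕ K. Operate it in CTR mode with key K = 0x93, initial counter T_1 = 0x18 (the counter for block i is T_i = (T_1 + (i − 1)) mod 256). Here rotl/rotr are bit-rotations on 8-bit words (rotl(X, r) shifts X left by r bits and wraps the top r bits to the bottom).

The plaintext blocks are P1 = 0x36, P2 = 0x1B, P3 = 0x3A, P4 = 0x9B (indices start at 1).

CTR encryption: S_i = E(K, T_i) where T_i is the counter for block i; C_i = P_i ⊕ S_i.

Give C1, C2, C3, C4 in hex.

C1 = 0xC5, C2 = 0xEC, C3 = 0xC1, C4 = 0x64

C1: T = 0x18, S = E(K, T) = 0xF3; 0x36 ⊕ 0xF3 = 0xC5.
C2: T = 0x19, S = E(K, T) = 0xF7; 0x1B ⊕ 0xF7 = 0xEC.
C3: T = 0x1A, S = E(K, T) = 0xFB; 0x3A ⊕ 0xFB = 0xC1.
C4: T = 0x1B, S = E(K, T) = 0xFF; 0x9B ⊕ 0xFF = 0x64.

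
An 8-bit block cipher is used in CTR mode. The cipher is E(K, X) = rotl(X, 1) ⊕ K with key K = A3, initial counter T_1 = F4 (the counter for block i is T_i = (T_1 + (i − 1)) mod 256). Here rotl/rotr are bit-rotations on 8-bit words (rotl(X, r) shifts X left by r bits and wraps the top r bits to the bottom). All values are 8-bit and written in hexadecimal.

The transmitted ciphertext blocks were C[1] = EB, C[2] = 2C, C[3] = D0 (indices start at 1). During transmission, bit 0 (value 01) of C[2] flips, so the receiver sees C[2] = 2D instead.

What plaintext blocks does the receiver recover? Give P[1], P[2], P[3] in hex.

CTR decryption: S_i = E(K, T_i) where T_i is the counter for block i; P_i = C_i ⊕ S_i.
Only C[2] changed, to 2D. In CTR, a change in C_i flips the same bit in P_i only; the keystream is unaffected. Decrypting the received ciphertext:
P[1]: T = F4, S = E(K, T) = 4A; EB ⊕ 4A = A1.
P[2]: T = F5, S = E(K, T) = 48; 2D ⊕ 48 = 65.
P[3]: T = F6, S = E(K, T) = 4E; D0 ⊕ 4E = 9E.
Blocks that differ from the original plaintext: P[2].

P[1] = A1, P[2] = 65, P[3] = 9E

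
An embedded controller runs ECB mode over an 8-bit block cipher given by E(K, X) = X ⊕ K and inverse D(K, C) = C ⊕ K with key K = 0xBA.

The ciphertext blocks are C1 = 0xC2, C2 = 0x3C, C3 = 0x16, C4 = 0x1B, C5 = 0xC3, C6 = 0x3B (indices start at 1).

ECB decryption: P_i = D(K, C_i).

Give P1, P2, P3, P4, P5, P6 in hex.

P1 = 0x78, P2 = 0x86, P3 = 0xAC, P4 = 0xA1, P5 = 0x79, P6 = 0x81

P1: D(K, 0xC2) = 0x78.
P2: D(K, 0x3C) = 0x86.
P3: D(K, 0x16) = 0xAC.
P4: D(K, 0x1B) = 0xA1.
P5: D(K, 0xC3) = 0x79.
P6: D(K, 0x3B) = 0x81.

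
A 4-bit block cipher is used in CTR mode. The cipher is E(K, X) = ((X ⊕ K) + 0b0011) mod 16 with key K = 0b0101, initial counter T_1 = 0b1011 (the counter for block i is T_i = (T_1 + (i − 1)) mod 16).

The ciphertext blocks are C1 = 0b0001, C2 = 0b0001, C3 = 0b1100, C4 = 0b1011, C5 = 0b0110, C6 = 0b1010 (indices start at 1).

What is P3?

CTR decryption: S_i = E(K, T_i) where T_i is the counter for block i; P_i = C_i ⊕ S_i.
P3: T = 0b1101, S = E(K, T) = 0b1011; 0b1100 ⊕ 0b1011 = 0b0111.

P3 = 0b0111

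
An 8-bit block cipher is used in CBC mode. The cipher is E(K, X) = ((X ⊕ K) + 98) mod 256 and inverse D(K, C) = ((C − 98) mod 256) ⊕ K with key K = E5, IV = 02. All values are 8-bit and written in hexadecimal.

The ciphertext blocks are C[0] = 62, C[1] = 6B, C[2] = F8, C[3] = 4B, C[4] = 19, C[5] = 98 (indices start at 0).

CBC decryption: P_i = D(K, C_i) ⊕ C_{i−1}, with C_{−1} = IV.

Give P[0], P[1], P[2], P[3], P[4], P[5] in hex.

P[0] = 2D, P[1] = 54, P[2] = EE, P[3] = AE, P[4] = 2F, P[5] = FC

P[0]: D(K, 62) = 2F; 2F ⊕ 02 = 2D.
P[1]: D(K, 6B) = 36; 36 ⊕ 62 = 54.
P[2]: D(K, F8) = 85; 85 ⊕ 6B = EE.
P[3]: D(K, 4B) = 56; 56 ⊕ F8 = AE.
P[4]: D(K, 19) = 64; 64 ⊕ 4B = 2F.
P[5]: D(K, 98) = E5; E5 ⊕ 19 = FC.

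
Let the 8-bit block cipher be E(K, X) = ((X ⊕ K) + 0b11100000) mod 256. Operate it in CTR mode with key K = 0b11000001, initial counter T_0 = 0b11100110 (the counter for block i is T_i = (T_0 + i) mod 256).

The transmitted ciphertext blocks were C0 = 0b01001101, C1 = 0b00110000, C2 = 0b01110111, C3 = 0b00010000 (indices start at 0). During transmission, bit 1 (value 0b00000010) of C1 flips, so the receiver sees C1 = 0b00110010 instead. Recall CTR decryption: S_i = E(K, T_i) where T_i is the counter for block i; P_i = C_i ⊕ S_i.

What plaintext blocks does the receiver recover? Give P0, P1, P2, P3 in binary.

P0 = 0b01001010, P1 = 0b00110100, P2 = 0b01111110, P3 = 0b00011000

Only C1 changed, to 0b00110010. In CTR, a change in C_i flips the same bit in P_i only; the keystream is unaffected. Decrypting the received ciphertext:
P0: T = 0b11100110, S = E(K, T) = 0b00000111; 0b01001101 ⊕ 0b00000111 = 0b01001010.
P1: T = 0b11100111, S = E(K, T) = 0b00000110; 0b00110010 ⊕ 0b00000110 = 0b00110100.
P2: T = 0b11101000, S = E(K, T) = 0b00001001; 0b01110111 ⊕ 0b00001001 = 0b01111110.
P3: T = 0b11101001, S = E(K, T) = 0b00001000; 0b00010000 ⊕ 0b00001000 = 0b00011000.
Blocks that differ from the original plaintext: P1.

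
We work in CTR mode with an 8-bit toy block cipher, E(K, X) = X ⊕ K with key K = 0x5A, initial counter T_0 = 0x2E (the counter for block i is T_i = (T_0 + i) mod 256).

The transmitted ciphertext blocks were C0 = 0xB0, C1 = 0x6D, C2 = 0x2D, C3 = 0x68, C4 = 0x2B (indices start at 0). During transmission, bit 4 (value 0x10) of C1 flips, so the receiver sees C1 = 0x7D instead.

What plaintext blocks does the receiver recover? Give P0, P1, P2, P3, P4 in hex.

P0 = 0xC4, P1 = 0x08, P2 = 0x47, P3 = 0x03, P4 = 0x43

CTR decryption: S_i = E(K, T_i) where T_i is the counter for block i; P_i = C_i ⊕ S_i.
Only C1 changed, to 0x7D. In CTR, a change in C_i flips the same bit in P_i only; the keystream is unaffected. Decrypting the received ciphertext:
P0: T = 0x2E, S = E(K, T) = 0x74; 0xB0 ⊕ 0x74 = 0xC4.
P1: T = 0x2F, S = E(K, T) = 0x75; 0x7D ⊕ 0x75 = 0x08.
P2: T = 0x30, S = E(K, T) = 0x6A; 0x2D ⊕ 0x6A = 0x47.
P3: T = 0x31, S = E(K, T) = 0x6B; 0x68 ⊕ 0x6B = 0x03.
P4: T = 0x32, S = E(K, T) = 0x68; 0x2B ⊕ 0x68 = 0x43.
Blocks that differ from the original plaintext: P1.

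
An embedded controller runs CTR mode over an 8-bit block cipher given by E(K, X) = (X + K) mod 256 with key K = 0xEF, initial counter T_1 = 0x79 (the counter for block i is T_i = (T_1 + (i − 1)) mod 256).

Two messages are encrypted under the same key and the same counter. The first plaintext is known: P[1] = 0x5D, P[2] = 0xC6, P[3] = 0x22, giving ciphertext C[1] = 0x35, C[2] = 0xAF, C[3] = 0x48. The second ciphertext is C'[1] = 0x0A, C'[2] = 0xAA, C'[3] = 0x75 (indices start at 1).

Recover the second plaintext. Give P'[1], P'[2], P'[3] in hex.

P'[1] = 0x62, P'[2] = 0xC3, P'[3] = 0x1F

In CTR with a reused counter, both messages share the same keystream S_i, so C_i ⊕ C'_i = P_i ⊕ P'_i and thus P'_i = P_i ⊕ C_i ⊕ C'_i.
P'[1]: 0x5D ⊕ 0x35 ⊕ 0x0A = 0x62.
P'[2]: 0xC6 ⊕ 0xAF ⊕ 0xAA = 0xC3.
P'[3]: 0x22 ⊕ 0x48 ⊕ 0x75 = 0x1F.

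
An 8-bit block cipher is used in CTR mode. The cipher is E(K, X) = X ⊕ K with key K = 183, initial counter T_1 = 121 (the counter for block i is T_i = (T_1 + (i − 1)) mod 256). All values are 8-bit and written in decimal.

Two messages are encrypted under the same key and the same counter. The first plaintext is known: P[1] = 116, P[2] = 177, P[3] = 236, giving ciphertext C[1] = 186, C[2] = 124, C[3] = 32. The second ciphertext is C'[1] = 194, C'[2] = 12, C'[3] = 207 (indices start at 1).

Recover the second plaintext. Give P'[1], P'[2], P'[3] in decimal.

P'[1] = 12, P'[2] = 193, P'[3] = 3

In CTR with a reused counter, both messages share the same keystream S_i, so C_i ⊕ C'_i = P_i ⊕ P'_i and thus P'_i = P_i ⊕ C_i ⊕ C'_i.
P'[1]: 116 ⊕ 186 ⊕ 194 = 12.
P'[2]: 177 ⊕ 124 ⊕ 12 = 193.
P'[3]: 236 ⊕ 32 ⊕ 207 = 3.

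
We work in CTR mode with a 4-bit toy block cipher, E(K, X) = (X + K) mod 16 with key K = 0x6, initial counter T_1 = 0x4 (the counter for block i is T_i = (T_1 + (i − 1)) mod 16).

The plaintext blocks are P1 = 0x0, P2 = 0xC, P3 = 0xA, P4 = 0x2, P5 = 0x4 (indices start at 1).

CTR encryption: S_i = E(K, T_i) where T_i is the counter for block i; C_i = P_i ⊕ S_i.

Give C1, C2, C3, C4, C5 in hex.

C1 = 0xA, C2 = 0x7, C3 = 0x6, C4 = 0xF, C5 = 0xA

C1: T = 0x4, S = E(K, T) = 0xA; 0x0 ⊕ 0xA = 0xA.
C2: T = 0x5, S = E(K, T) = 0xB; 0xC ⊕ 0xB = 0x7.
C3: T = 0x6, S = E(K, T) = 0xC; 0xA ⊕ 0xC = 0x6.
C4: T = 0x7, S = E(K, T) = 0xD; 0x2 ⊕ 0xD = 0xF.
C5: T = 0x8, S = E(K, T) = 0xE; 0x4 ⊕ 0xE = 0xA.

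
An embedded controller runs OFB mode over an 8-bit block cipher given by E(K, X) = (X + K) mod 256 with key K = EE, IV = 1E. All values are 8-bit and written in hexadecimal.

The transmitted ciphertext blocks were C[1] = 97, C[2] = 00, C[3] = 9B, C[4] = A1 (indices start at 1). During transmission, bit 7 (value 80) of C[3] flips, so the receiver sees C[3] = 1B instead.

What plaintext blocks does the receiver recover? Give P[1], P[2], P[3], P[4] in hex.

OFB decryption: S_i = E(K, S_{i−1}) with S_{0} = IV; P_i = C_i ⊕ S_i.
Only C[3] changed, to 1B. In OFB, a change in C_i flips the same bit in P_i only; the keystream is unaffected. Decrypting the received ciphertext:
P[1]: S = E(K, 1E) = 0C; 97 ⊕ 0C = 9B.
P[2]: S = E(K, 0C) = FA; 00 ⊕ FA = FA.
P[3]: S = E(K, FA) = E8; 1B ⊕ E8 = F3.
P[4]: S = E(K, E8) = D6; A1 ⊕ D6 = 77.
Blocks that differ from the original plaintext: P[3].

P[1] = 9B, P[2] = FA, P[3] = F3, P[4] = 77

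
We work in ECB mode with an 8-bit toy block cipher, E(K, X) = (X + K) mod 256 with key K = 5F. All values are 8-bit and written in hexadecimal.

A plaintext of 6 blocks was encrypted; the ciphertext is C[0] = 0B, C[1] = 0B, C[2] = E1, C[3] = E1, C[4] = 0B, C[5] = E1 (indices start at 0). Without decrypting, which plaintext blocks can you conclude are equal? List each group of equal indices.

ECB encrypts each block independently with the same key, so equal ciphertext blocks imply equal plaintext blocks.
C[0] = C[1] = C[4] = 0B, so P[0] = P[1] = P[4].
C[2] = C[3] = C[5] = E1, so P[2] = P[3] = P[5].

P[0] = P[1] = P[4]; P[2] = P[3] = P[5]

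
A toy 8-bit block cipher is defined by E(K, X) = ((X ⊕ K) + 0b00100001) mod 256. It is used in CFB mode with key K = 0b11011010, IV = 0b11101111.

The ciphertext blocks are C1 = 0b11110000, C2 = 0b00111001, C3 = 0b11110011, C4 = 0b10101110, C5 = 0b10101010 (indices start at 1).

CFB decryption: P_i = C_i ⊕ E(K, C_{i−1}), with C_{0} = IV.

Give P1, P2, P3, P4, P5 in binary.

P1: E(K, 0b11101111) = 0b01010110; 0b11110000 ⊕ 0b01010110 = 0b10100110.
P2: E(K, 0b11110000) = 0b01001011; 0b00111001 ⊕ 0b01001011 = 0b01110010.
P3: E(K, 0b00111001) = 0b00000100; 0b11110011 ⊕ 0b00000100 = 0b11110111.
P4: E(K, 0b11110011) = 0b01001010; 0b10101110 ⊕ 0b01001010 = 0b11100100.
P5: E(K, 0b10101110) = 0b10010101; 0b10101010 ⊕ 0b10010101 = 0b00111111.

P1 = 0b10100110, P2 = 0b01110010, P3 = 0b11110111, P4 = 0b11100100, P5 = 0b00111111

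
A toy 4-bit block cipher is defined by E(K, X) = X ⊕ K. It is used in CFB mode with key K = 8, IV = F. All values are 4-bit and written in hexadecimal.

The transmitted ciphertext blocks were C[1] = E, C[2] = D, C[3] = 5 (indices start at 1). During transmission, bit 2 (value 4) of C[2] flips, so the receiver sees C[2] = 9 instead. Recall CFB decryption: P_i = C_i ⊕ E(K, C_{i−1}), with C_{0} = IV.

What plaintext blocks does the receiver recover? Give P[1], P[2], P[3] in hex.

Only C[2] changed, to 9. In CFB, a change in C_i flips the same bit in P_i and garbles P_{i+1}. Decrypting the received ciphertext:
P[1]: E(K, F) = 7; E ⊕ 7 = 9.
P[2]: E(K, E) = 6; 9 ⊕ 6 = F.
P[3]: E(K, 9) = 1; 5 ⊕ 1 = 4.
Blocks that differ from the original plaintext: P[2], P[3].

P[1] = 9, P[2] = F, P[3] = 4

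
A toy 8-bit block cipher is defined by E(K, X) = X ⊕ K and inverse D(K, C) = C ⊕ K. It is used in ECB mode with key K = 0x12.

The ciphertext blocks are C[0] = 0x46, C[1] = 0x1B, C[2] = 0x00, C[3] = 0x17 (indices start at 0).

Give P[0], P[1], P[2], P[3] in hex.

ECB decryption: P_i = D(K, C_i).
P[0]: D(K, 0x46) = 0x54.
P[1]: D(K, 0x1B) = 0x09.
P[2]: D(K, 0x00) = 0x12.
P[3]: D(K, 0x17) = 0x05.

P[0] = 0x54, P[1] = 0x09, P[2] = 0x12, P[3] = 0x05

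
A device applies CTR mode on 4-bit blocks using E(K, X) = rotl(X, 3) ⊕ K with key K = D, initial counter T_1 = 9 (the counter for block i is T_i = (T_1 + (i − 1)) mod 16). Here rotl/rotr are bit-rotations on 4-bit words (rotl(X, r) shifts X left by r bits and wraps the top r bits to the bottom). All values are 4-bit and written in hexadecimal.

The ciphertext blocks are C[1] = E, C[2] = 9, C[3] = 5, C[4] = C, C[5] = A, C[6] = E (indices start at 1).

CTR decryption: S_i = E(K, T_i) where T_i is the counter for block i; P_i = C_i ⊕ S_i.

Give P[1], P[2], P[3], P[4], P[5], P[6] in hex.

P[1]: T = 9, S = E(K, T) = 1; E ⊕ 1 = F.
P[2]: T = A, S = E(K, T) = 8; 9 ⊕ 8 = 1.
P[3]: T = B, S = E(K, T) = 0; 5 ⊕ 0 = 5.
P[4]: T = C, S = E(K, T) = B; C ⊕ B = 7.
P[5]: T = D, S = E(K, T) = 3; A ⊕ 3 = 9.
P[6]: T = E, S = E(K, T) = A; E ⊕ A = 4.

P[1] = F, P[2] = 1, P[3] = 5, P[4] = 7, P[5] = 9, P[6] = 4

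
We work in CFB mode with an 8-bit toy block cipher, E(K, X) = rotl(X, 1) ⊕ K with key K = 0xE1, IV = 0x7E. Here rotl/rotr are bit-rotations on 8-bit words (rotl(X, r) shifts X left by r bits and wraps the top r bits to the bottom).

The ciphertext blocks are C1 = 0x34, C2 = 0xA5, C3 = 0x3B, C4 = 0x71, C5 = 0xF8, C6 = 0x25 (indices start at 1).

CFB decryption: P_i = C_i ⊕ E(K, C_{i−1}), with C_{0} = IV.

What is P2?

P2: E(K, 0x34) = 0x89; 0xA5 ⊕ 0x89 = 0x2C.

P2 = 0x2C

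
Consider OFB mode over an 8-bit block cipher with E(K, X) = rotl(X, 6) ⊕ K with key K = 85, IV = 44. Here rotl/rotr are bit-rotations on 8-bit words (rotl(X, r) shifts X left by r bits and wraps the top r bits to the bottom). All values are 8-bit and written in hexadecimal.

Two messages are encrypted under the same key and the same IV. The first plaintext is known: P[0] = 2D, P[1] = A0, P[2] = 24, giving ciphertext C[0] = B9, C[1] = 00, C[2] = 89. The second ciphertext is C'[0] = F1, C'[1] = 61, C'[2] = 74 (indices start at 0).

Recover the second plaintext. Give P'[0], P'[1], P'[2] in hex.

In OFB with a reused IV, both messages share the same keystream S_i, so C_i ⊕ C'_i = P_i ⊕ P'_i and thus P'_i = P_i ⊕ C_i ⊕ C'_i.
P'[0]: 2D ⊕ B9 ⊕ F1 = 65.
P'[1]: A0 ⊕ 00 ⊕ 61 = C1.
P'[2]: 24 ⊕ 89 ⊕ 74 = D9.

P'[0] = 65, P'[1] = C1, P'[2] = D9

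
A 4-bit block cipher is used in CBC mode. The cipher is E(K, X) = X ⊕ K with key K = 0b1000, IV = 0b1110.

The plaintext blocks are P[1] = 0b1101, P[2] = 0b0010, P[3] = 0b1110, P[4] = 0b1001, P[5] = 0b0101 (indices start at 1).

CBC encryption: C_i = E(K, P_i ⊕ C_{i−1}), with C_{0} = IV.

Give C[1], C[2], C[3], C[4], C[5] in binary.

C[1] = 0b1011, C[2] = 0b0001, C[3] = 0b0111, C[4] = 0b0110, C[5] = 0b1011

C[1]: P[1] ⊕ 0b1110 = 0b0011; E(K, 0b0011) = 0b1011.
C[2]: P[2] ⊕ 0b1011 = 0b1001; E(K, 0b1001) = 0b0001.
C[3]: P[3] ⊕ 0b0001 = 0b1111; E(K, 0b1111) = 0b0111.
C[4]: P[4] ⊕ 0b0111 = 0b1110; E(K, 0b1110) = 0b0110.
C[5]: P[5] ⊕ 0b0110 = 0b0011; E(K, 0b0011) = 0b1011.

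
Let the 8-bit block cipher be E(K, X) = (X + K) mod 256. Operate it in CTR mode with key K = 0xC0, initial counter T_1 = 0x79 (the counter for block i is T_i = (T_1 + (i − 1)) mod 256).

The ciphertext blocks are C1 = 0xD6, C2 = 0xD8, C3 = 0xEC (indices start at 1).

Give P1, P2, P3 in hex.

P1 = 0xEF, P2 = 0xE2, P3 = 0xD7

CTR decryption: S_i = E(K, T_i) where T_i is the counter for block i; P_i = C_i ⊕ S_i.
P1: T = 0x79, S = E(K, T) = 0x39; 0xD6 ⊕ 0x39 = 0xEF.
P2: T = 0x7A, S = E(K, T) = 0x3A; 0xD8 ⊕ 0x3A = 0xE2.
P3: T = 0x7B, S = E(K, T) = 0x3B; 0xEC ⊕ 0x3B = 0xD7.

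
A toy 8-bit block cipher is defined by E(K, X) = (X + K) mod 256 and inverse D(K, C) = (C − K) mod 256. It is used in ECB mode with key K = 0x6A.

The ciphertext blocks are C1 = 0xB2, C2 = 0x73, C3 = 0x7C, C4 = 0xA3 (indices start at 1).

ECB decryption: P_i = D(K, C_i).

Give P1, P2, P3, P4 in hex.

P1: D(K, 0xB2) = 0x48.
P2: D(K, 0x73) = 0x09.
P3: D(K, 0x7C) = 0x12.
P4: D(K, 0xA3) = 0x39.

P1 = 0x48, P2 = 0x09, P3 = 0x12, P4 = 0x39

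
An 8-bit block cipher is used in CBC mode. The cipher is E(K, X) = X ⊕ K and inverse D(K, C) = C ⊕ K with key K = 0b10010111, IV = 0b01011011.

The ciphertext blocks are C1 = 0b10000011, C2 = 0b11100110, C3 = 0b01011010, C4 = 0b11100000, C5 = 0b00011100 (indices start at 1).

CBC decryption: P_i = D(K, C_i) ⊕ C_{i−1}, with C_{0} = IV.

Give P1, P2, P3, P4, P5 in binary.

P1 = 0b01001111, P2 = 0b11110010, P3 = 0b00101011, P4 = 0b00101101, P5 = 0b01101011

P1: D(K, 0b10000011) = 0b00010100; 0b00010100 ⊕ 0b01011011 = 0b01001111.
P2: D(K, 0b11100110) = 0b01110001; 0b01110001 ⊕ 0b10000011 = 0b11110010.
P3: D(K, 0b01011010) = 0b11001101; 0b11001101 ⊕ 0b11100110 = 0b00101011.
P4: D(K, 0b11100000) = 0b01110111; 0b01110111 ⊕ 0b01011010 = 0b00101101.
P5: D(K, 0b00011100) = 0b10001011; 0b10001011 ⊕ 0b11100000 = 0b01101011.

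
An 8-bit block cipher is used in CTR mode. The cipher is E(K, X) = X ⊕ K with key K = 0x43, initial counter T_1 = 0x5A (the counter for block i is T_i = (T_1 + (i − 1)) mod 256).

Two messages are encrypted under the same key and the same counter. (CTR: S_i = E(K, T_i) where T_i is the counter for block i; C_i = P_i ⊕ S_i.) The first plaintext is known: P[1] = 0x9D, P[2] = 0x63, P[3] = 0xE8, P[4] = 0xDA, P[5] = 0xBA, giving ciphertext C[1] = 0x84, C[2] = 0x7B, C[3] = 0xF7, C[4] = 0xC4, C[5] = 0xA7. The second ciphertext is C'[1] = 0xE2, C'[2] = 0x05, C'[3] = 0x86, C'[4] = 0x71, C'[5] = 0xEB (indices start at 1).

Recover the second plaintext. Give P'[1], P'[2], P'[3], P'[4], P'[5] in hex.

P'[1] = 0xFB, P'[2] = 0x1D, P'[3] = 0x99, P'[4] = 0x6F, P'[5] = 0xF6

In CTR with a reused counter, both messages share the same keystream S_i, so C_i ⊕ C'_i = P_i ⊕ P'_i and thus P'_i = P_i ⊕ C_i ⊕ C'_i.
P'[1]: 0x9D ⊕ 0x84 ⊕ 0xE2 = 0xFB.
P'[2]: 0x63 ⊕ 0x7B ⊕ 0x05 = 0x1D.
P'[3]: 0xE8 ⊕ 0xF7 ⊕ 0x86 = 0x99.
P'[4]: 0xDA ⊕ 0xC4 ⊕ 0x71 = 0x6F.
P'[5]: 0xBA ⊕ 0xA7 ⊕ 0xEB = 0xF6.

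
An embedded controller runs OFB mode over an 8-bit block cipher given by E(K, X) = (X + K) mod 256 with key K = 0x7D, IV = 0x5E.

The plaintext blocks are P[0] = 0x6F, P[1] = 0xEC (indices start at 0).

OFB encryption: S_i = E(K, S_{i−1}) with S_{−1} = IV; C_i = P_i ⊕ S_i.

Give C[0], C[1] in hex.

C[0] = 0xB4, C[1] = 0xB4

C[0]: S = E(K, 0x5E) = 0xDB; 0x6F ⊕ 0xDB = 0xB4.
C[1]: S = E(K, 0xDB) = 0x58; 0xEC ⊕ 0x58 = 0xB4.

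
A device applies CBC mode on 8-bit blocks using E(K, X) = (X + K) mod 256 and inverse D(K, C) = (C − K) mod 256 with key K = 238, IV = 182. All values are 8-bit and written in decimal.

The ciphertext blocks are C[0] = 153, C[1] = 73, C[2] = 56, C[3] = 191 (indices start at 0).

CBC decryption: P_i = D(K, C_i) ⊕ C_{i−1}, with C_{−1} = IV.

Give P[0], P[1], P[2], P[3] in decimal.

P[0] = 29, P[1] = 194, P[2] = 3, P[3] = 233

P[0]: D(K, 153) = 171; 171 ⊕ 182 = 29.
P[1]: D(K, 73) = 91; 91 ⊕ 153 = 194.
P[2]: D(K, 56) = 74; 74 ⊕ 73 = 3.
P[3]: D(K, 191) = 209; 209 ⊕ 56 = 233.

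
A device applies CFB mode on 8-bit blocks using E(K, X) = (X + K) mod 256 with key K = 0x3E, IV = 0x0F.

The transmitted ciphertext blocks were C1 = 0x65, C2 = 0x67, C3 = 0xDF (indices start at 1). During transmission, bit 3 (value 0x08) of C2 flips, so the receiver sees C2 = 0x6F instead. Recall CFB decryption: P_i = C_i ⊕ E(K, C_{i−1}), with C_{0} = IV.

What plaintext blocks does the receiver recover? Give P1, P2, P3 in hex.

Only C2 changed, to 0x6F. In CFB, a change in C_i flips the same bit in P_i and garbles P_{i+1}. Decrypting the received ciphertext:
P1: E(K, 0x0F) = 0x4D; 0x65 ⊕ 0x4D = 0x28.
P2: E(K, 0x65) = 0xA3; 0x6F ⊕ 0xA3 = 0xCC.
P3: E(K, 0x6F) = 0xAD; 0xDF ⊕ 0xAD = 0x72.
Blocks that differ from the original plaintext: P2, P3.

P1 = 0x28, P2 = 0xCC, P3 = 0x72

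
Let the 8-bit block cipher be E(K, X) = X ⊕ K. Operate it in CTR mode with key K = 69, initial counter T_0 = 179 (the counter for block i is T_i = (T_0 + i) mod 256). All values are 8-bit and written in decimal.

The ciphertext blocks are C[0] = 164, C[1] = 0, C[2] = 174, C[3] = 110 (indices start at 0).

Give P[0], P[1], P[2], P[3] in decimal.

P[0] = 82, P[1] = 241, P[2] = 94, P[3] = 157

CTR decryption: S_i = E(K, T_i) where T_i is the counter for block i; P_i = C_i ⊕ S_i.
P[0]: T = 179, S = E(K, T) = 246; 164 ⊕ 246 = 82.
P[1]: T = 180, S = E(K, T) = 241; 0 ⊕ 241 = 241.
P[2]: T = 181, S = E(K, T) = 240; 174 ⊕ 240 = 94.
P[3]: T = 182, S = E(K, T) = 243; 110 ⊕ 243 = 157.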